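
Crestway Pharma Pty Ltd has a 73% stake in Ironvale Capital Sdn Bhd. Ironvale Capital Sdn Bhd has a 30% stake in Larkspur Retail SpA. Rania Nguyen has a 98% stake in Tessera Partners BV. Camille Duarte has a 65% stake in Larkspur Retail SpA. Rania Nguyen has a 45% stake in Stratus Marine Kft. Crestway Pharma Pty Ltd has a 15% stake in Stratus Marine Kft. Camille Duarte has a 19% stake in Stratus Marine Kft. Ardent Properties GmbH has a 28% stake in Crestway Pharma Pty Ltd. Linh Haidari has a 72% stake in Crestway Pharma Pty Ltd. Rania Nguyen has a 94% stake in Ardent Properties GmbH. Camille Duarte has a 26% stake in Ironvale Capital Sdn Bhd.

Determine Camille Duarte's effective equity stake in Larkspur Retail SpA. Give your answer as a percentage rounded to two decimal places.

Camille reaches Larkspur along 2 paths.
Via Ironvale: 26% × 30% = 7.8%.
Direct stake: 65% = 65%.
Total: 7.8% + 65% = 72.8%.
Rounded: 72.80%.

72.80%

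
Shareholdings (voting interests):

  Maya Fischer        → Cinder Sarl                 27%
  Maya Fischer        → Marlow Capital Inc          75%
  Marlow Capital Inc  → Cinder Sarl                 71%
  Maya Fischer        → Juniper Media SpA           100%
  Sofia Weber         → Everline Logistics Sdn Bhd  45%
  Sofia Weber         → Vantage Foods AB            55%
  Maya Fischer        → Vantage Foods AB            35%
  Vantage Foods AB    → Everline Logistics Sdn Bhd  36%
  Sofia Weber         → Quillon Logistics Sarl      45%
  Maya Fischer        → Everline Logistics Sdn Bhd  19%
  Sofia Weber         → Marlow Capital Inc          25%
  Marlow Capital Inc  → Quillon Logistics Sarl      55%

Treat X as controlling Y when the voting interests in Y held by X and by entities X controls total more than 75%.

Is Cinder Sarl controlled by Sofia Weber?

No

Sofia's largest direct stake is 55% in Vantage, which does not meet the threshold, so Sofia controls no company.
Neither Sofia nor any entity Sofia controls holds any voting interest in Cinder.
So Sofia does not control Cinder.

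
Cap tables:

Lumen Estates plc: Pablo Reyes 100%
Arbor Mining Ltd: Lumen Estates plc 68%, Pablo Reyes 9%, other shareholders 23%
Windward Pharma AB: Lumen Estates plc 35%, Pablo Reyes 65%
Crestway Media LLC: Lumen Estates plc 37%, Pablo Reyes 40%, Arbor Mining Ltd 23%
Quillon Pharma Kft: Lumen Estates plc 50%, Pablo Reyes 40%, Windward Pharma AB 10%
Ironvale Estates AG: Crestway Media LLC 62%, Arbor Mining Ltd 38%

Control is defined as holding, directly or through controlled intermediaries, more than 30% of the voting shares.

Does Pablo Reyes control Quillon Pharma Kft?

Yes

Pablo holds 100% of Lumen, so Pablo controls Lumen.
Lumen and Pablo together hold 35% + 65% = 100% of Windward, so Pablo controls Windward.
Lumen and Pablo and Windward together hold 50% + 40% + 10% = 100% of Quillon, so Pablo controls Quillon.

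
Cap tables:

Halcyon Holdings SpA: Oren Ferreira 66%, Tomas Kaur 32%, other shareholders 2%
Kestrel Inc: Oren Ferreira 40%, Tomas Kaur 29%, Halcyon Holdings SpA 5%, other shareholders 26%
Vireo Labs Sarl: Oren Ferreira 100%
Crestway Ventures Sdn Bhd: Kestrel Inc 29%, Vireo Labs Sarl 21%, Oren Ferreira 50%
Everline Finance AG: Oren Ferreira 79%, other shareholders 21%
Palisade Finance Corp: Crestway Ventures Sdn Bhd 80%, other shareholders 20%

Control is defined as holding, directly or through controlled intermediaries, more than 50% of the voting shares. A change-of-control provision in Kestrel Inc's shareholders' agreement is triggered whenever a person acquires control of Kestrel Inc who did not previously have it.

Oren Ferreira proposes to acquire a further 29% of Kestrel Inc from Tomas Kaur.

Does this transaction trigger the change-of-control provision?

The purchase adds only to Oren's holdings (Tomas's stake shrinks), so Oren is the only person who could newly come to control Kestrel.
Oren holds 66% of Halcyon, so Oren controls Halcyon.
Oren holds 100% of Vireo, so Oren controls Vireo.
Vireo and Oren together hold 21% + 50% = 71% of Crestway, so Oren controls Crestway.
Oren holds 79% of Everline, so Oren controls Everline.
Crestway holds 80% of Palisade, so Oren controls Palisade.
In Kestrel, Oren's side holds only 40% + 5% = 45%, not > 50%.
So before the transaction, Oren does not control Kestrel.
After the purchase, Oren's direct stake in Kestrel rises to 40% + 29% = 69%, and Tomas's stake falls to 0%.
Oren and Halcyon together hold 69% + 5% = 74% of Kestrel, so Oren controls Kestrel.
Oren did not control Kestrel before and does after, so the clause is triggered.

Yes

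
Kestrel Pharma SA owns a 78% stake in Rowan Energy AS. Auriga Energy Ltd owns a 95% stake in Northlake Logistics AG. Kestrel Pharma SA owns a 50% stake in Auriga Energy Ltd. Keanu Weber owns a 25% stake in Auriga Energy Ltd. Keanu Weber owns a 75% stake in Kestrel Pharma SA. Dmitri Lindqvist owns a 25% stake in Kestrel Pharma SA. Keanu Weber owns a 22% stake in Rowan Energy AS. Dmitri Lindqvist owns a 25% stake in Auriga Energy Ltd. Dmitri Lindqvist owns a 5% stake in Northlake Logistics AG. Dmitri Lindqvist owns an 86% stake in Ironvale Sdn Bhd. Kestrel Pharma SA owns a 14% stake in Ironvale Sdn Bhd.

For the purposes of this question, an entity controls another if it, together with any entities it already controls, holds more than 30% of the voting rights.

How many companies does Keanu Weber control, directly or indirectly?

4

Keanu holds 75% of Kestrel, so Keanu controls Kestrel.
Kestrel and Keanu together hold 50% + 25% = 75% of Auriga, so Keanu controls Auriga.
Auriga holds 95% of Northlake, so Keanu controls Northlake.
Keanu and Kestrel together hold 22% + 78% = 100% of Rowan, so Keanu controls Rowan.
No other company's threshold is met.
Keanu controls 4 companies.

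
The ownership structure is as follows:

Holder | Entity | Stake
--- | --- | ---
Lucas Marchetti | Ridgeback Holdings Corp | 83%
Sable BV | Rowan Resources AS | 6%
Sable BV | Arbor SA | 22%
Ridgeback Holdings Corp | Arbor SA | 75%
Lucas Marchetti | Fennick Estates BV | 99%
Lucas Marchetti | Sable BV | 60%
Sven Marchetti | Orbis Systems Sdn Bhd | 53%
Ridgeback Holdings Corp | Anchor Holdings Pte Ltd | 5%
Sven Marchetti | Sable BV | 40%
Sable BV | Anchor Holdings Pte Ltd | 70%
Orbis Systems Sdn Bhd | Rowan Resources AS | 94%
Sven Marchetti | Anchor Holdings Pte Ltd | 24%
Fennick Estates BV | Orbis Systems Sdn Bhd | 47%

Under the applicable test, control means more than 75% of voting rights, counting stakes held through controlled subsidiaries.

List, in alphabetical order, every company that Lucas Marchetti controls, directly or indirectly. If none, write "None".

Lucas holds 99% of Fennick, so Lucas controls Fennick.
Lucas holds 83% of Ridgeback, so Lucas controls Ridgeback.
No other company's threshold is met.

Fennick Estates BV, Ridgeback Holdings Corp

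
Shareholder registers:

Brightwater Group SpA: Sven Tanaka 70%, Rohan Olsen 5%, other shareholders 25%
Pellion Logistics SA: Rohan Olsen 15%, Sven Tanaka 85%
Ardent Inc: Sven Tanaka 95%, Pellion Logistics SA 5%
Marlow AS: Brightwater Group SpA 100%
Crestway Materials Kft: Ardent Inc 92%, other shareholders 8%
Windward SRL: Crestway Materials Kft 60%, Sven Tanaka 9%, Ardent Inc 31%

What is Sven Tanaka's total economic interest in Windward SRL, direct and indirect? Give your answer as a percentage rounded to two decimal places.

94.55%

Sven reaches Windward along 5 paths.
Via Ardent → Crestway: 95% × 92% × 60% = 52.44%.
Via Pellion → Ardent → Crestway: 85% × 5% × 92% × 60% = 2.346%.
Direct stake: 9% = 9%.
Via Ardent: 95% × 31% = 29.45%.
Via Pellion → Ardent: 85% × 5% × 31% = 1.3175%.
Total: 52.44% + 2.346% + 9% + 29.45% + 1.3175% = 94.5535%.
Rounded: 94.55%.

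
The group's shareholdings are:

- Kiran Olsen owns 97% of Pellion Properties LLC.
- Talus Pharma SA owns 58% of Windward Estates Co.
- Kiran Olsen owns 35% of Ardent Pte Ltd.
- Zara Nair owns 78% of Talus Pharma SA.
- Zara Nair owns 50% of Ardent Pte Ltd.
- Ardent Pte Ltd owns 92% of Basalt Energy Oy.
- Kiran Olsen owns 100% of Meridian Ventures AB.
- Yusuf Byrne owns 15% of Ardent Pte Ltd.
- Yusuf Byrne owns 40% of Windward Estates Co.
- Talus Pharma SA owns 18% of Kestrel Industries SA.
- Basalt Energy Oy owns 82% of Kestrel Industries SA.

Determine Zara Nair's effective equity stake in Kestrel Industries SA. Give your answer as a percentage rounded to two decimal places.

51.76%

Zara reaches Kestrel along 2 paths.
Via Talus: 78% × 18% = 14.04%.
Via Ardent → Basalt: 50% × 92% × 82% = 37.72%.
Total: 14.04% + 37.72% = 51.76%.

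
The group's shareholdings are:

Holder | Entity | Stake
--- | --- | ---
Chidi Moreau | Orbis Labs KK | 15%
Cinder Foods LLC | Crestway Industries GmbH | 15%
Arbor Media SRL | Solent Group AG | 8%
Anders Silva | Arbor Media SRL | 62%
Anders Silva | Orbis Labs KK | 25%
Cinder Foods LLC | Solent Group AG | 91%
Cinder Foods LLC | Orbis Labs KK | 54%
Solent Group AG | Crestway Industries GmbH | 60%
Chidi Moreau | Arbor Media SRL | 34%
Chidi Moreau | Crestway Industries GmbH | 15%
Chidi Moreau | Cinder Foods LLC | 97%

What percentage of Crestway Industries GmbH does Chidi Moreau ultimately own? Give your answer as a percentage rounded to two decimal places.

Chidi reaches Crestway along 4 paths.
Via Cinder → Solent: 97% × 91% × 60% = 52.962%.
Via Arbor → Solent: 34% × 8% × 60% = 1.632%.
Via Cinder: 97% × 15% = 14.55%.
Direct stake: 15% = 15%.
Total: 52.962% + 1.632% + 14.55% + 15% = 84.144%.
Rounded: 84.14%.

84.14%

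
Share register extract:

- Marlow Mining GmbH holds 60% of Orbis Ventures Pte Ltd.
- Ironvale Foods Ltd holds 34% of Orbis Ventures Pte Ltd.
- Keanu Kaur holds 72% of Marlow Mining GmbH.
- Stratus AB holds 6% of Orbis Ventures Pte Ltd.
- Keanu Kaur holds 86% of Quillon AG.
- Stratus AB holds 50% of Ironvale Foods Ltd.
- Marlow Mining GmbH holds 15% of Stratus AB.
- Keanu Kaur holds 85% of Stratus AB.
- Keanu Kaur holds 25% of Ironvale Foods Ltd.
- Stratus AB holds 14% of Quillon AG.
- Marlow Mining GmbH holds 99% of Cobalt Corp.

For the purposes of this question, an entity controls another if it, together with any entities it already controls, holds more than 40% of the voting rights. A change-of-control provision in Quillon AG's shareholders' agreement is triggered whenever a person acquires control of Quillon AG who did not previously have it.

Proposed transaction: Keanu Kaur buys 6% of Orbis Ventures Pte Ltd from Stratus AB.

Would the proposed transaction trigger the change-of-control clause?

The purchase adds only to Keanu's holdings (Stratus's stake shrinks), so Keanu is the only person who could newly come to control Quillon.
Keanu holds 72% of Marlow, so Keanu controls Marlow.
Marlow and Keanu together hold 15% + 85% = 100% of Stratus, so Keanu controls Stratus.
Keanu and Stratus together hold 86% + 14% = 100% of Quillon, so Keanu controls Quillon.
So Keanu already controls Quillon before the transaction.
After the purchase, Keanu holds 6% of Orbis directly, and Stratus's stake falls to 0%.
Keanu controlled Quillon already, so this is not a new person acquiring control; every other person's position is unchanged or reduced.
No new person acquires control, so the clause is not triggered.

No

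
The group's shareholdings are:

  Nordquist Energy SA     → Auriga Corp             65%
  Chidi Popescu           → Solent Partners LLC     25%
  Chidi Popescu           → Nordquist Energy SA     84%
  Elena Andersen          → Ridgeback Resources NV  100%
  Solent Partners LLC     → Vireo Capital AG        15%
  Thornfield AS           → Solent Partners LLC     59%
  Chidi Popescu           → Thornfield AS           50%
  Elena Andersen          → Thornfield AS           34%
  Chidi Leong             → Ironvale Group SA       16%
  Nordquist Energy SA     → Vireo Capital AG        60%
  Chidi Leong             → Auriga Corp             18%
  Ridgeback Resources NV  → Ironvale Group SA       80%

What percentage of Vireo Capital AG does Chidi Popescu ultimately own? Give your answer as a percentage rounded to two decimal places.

58.58%

Chidi Popescu reaches Vireo along 3 paths.
Via Nordquist: 84% × 60% = 50.4%.
Via Thornfield → Solent: 50% × 59% × 15% = 4.425%.
Via Solent: 25% × 15% = 3.75%.
Total: 50.4% + 4.425% + 3.75% = 58.575%.
Rounded: 58.58%.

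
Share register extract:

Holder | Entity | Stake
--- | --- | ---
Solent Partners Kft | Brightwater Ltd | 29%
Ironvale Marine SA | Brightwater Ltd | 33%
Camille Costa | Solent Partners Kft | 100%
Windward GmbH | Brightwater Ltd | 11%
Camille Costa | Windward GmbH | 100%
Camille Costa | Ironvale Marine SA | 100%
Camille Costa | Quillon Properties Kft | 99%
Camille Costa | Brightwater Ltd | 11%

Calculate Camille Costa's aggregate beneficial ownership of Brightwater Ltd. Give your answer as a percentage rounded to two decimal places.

84.00%

Camille reaches Brightwater along 4 paths.
Via Solent: 100% × 29% = 29%.
Via Ironvale: 100% × 33% = 33%.
Via Windward: 100% × 11% = 11%.
Direct stake: 11% = 11%.
Total: 29% + 33% + 11% + 11% = 84%.
Rounded: 84.00%.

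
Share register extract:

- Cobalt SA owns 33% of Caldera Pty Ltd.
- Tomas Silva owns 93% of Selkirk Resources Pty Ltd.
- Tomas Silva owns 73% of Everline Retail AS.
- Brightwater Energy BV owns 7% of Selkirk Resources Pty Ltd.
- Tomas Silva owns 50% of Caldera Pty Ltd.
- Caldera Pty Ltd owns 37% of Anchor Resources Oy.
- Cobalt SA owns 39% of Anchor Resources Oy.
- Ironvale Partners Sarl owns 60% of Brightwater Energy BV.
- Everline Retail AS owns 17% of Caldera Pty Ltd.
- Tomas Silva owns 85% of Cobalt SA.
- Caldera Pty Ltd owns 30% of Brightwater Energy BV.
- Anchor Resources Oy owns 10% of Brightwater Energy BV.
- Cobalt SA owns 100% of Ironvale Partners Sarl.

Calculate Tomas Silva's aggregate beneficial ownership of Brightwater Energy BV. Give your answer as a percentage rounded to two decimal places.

Tomas reaches Brightwater along 8 paths.
Via Caldera → Anchor: 50% × 37% × 10% = 1.85%.
Via Cobalt → Caldera → Anchor: 85% × 33% × 37% × 10% = 1.03785%.
Via Everline → Caldera → Anchor: 73% × 17% × 37% × 10% = 0.45917%.
Via Cobalt → Anchor: 85% × 39% × 10% = 3.315%.
Via Caldera: 50% × 30% = 15%.
Via Cobalt → Caldera: 85% × 33% × 30% = 8.415%.
Via Everline → Caldera: 73% × 17% × 30% = 3.723%.
Via Cobalt → Ironvale: 85% × 100% × 60% = 51%.
Total: 1.85% + 1.03785% + 0.45917% + 3.315% + 15% + 8.415% + 3.723% + 51% = 84.80002%.
Rounded: 84.80%.

84.80%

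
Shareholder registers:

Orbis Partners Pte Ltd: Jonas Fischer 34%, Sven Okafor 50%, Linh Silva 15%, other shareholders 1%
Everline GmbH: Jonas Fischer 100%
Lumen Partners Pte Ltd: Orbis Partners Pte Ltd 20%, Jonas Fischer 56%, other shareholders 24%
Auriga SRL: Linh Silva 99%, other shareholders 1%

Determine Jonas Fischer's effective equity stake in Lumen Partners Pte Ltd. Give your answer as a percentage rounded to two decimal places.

62.80%

Jonas reaches Lumen along 2 paths.
Via Orbis: 34% × 20% = 6.8%.
Direct stake: 56% = 56%.
Total: 6.8% + 56% = 62.8%.
Rounded: 62.80%.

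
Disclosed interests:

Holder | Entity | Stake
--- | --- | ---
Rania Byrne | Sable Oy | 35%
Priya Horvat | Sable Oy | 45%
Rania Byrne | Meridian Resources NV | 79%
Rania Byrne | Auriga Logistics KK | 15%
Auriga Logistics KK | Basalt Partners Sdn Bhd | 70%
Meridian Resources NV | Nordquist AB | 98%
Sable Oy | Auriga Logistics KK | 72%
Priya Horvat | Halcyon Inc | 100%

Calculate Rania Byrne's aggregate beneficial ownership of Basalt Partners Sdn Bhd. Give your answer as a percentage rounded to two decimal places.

Rania reaches Basalt along 2 paths.
Via Auriga: 15% × 70% = 10.5%.
Via Sable → Auriga: 35% × 72% × 70% = 17.64%.
Total: 10.5% + 17.64% = 28.14%.

28.14%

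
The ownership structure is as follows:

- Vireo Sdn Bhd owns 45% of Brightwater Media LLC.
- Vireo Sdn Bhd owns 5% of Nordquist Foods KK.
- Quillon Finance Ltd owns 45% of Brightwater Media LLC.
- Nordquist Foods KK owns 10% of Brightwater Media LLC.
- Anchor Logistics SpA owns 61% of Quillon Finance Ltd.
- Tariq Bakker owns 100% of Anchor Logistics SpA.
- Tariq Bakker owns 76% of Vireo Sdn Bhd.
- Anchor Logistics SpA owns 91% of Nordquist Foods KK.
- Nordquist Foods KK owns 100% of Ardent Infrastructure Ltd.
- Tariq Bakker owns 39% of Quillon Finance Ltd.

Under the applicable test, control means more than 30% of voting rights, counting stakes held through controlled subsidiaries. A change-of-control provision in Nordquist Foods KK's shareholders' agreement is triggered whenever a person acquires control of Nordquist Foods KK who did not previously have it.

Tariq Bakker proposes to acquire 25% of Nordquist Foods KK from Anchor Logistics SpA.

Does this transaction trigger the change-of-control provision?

No

The purchase adds only to Tariq's holdings (Anchor's stake shrinks), so Tariq is the only person who could newly come to control Nordquist.
Tariq holds 100% of Anchor, so Tariq controls Anchor.
Tariq holds 76% of Vireo, so Tariq controls Vireo.
Vireo and Anchor together hold 5% + 91% = 96% of Nordquist, so Tariq controls Nordquist.
So Tariq already controls Nordquist before the transaction.
After the purchase, Tariq holds 25% of Nordquist directly, and Anchor's stake falls to 66%.
Tariq controlled Nordquist already, so this is not a new person acquiring control; every other person's position is unchanged or reduced.
No new person acquires control, so the clause is not triggered.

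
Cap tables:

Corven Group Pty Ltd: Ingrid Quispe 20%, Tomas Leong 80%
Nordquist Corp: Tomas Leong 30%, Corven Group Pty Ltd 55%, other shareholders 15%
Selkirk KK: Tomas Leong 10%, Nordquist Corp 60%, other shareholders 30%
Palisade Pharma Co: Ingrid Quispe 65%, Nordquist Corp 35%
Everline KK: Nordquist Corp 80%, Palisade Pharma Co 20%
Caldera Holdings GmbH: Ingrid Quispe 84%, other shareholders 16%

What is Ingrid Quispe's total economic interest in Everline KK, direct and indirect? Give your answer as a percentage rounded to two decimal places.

Ingrid reaches Everline along 3 paths.
Via Corven → Nordquist: 20% × 55% × 80% = 8.8%.
Via Palisade: 65% × 20% = 13%.
Via Corven → Nordquist → Palisade: 20% × 55% × 35% × 20% = 0.77%.
Total: 8.8% + 13% + 0.77% = 22.57%.

22.57%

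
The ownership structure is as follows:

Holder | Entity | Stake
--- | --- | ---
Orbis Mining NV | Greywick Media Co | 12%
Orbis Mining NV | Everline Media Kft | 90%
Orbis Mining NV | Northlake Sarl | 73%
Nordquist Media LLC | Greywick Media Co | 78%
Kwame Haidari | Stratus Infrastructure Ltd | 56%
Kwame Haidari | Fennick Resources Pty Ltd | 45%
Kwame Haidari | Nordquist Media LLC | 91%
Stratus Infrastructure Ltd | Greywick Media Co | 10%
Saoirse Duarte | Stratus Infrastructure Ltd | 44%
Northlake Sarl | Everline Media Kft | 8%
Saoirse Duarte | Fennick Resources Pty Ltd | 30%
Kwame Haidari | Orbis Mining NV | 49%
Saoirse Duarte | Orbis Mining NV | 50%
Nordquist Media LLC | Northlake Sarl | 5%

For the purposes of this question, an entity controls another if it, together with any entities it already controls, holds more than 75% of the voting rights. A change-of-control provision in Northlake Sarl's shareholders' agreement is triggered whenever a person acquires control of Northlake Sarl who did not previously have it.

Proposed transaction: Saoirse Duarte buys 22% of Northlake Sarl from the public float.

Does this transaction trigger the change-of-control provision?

No

The purchase changes only Saoirse's holdings, so Saoirse is the only person who could newly come to control Northlake.
Saoirse's largest direct stake is 50% in Orbis, which does not meet the threshold, so Saoirse controls no company.
Neither Saoirse nor any entity Saoirse controls holds any voting interest in Northlake.
So before the transaction, Saoirse does not control Northlake.
After the purchase, Saoirse holds 22% of Northlake directly.
After the transaction, Saoirse's side holds 22% of Northlake, not > 75%, so Saoirse still does not control Northlake.
No new person acquires control, so the clause is not triggered.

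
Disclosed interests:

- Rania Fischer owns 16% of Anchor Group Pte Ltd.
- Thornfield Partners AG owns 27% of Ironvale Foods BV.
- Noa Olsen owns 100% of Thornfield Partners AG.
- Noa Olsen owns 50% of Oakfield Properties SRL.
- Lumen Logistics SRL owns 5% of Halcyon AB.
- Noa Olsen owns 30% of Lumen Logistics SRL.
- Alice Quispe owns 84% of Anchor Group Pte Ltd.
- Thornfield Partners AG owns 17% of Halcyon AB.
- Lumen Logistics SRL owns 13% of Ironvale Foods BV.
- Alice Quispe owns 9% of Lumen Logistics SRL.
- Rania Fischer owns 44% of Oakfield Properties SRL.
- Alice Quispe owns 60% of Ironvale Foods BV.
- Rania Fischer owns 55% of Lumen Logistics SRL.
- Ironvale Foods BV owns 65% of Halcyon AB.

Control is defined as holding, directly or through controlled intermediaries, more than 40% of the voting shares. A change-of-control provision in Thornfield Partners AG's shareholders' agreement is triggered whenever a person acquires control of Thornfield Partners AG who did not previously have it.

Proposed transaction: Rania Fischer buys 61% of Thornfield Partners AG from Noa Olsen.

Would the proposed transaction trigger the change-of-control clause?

The purchase adds only to Rania's holdings (Noa's stake shrinks), so Rania is the only person who could newly come to control Thornfield.
Rania holds 55% of Lumen, so Rania controls Lumen.
Rania holds 44% of Oakfield, so Rania controls Oakfield.
Neither Rania nor any entity Rania controls holds any voting interest in Thornfield.
So before the transaction, Rania does not control Thornfield.
After the purchase, Rania holds 61% of Thornfield directly, and Noa's stake falls to 39%.
Rania holds 61% of Thornfield, so Rania controls Thornfield.
Rania did not control Thornfield before and does after, so the clause is triggered.

Yes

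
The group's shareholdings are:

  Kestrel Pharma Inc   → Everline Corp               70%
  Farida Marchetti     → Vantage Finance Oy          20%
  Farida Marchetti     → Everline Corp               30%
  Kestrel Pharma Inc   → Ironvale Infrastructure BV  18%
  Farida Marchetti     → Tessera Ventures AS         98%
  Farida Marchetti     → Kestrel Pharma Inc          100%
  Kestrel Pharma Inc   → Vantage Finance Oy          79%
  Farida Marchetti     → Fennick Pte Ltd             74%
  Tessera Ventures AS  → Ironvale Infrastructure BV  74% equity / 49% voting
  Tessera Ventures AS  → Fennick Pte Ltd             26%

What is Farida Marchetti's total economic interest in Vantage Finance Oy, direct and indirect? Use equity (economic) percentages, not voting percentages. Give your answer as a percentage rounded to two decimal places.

Farida reaches Vantage along 2 paths.
Direct stake: 20% = 20%.
Via Kestrel: 100% × 79% = 79%.
Total: 20% + 79% = 99%.
Rounded: 99.00%.

99.00%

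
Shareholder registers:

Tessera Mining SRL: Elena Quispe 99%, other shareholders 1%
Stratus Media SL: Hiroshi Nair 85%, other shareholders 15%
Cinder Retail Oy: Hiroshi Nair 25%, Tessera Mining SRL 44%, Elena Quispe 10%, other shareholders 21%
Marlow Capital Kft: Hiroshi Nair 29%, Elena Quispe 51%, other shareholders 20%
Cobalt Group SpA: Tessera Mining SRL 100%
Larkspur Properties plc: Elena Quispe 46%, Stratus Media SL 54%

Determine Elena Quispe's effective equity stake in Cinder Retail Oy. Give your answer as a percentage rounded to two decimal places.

53.56%

Elena reaches Cinder along 2 paths.
Via Tessera: 99% × 44% = 43.56%.
Direct stake: 10% = 10%.
Total: 43.56% + 10% = 53.56%.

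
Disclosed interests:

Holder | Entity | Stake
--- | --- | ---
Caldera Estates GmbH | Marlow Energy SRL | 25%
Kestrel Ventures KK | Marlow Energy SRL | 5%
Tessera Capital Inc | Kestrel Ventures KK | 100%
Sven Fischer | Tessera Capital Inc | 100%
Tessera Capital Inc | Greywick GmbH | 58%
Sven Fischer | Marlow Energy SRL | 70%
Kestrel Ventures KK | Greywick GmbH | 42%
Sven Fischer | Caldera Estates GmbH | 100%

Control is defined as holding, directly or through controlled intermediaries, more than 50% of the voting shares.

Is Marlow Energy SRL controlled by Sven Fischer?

Sven holds 100% of Tessera, so Sven controls Tessera.
Tessera holds 100% of Kestrel, so Sven controls Kestrel.
Sven holds 100% of Caldera, so Sven controls Caldera.
Sven and Kestrel and Caldera together hold 70% + 5% + 25% = 100% of Marlow, so Sven controls Marlow.

Yes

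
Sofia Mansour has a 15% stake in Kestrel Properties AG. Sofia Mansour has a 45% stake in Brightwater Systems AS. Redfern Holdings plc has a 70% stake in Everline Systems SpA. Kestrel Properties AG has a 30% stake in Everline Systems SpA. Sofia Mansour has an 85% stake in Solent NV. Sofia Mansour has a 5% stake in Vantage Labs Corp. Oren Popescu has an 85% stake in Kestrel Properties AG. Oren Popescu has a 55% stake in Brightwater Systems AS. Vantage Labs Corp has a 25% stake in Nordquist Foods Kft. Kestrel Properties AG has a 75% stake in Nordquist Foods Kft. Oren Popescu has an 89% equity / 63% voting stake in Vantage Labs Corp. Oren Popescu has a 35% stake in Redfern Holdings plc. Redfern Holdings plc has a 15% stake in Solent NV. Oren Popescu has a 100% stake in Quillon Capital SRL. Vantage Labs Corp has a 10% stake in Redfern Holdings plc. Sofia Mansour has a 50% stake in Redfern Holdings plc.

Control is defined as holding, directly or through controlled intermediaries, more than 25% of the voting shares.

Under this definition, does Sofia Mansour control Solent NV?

Yes

Sofia holds 50% of Redfern, so Sofia controls Redfern.
Sofia and Redfern together hold 85% + 15% = 100% of Solent, so Sofia controls Solent.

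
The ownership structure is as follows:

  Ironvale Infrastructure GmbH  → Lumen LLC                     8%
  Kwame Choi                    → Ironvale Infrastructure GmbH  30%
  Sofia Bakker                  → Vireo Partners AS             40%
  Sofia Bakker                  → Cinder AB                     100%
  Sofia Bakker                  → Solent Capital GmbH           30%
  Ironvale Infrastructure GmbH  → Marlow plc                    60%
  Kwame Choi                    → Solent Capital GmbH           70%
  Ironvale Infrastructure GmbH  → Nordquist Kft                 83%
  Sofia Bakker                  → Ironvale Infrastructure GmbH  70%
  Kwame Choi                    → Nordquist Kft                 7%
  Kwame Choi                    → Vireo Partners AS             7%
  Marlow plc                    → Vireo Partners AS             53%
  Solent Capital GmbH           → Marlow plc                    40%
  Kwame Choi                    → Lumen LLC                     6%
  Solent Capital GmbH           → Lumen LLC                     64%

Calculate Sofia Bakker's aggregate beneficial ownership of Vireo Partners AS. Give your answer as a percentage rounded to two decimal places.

Sofia reaches Vireo along 3 paths.
Via Solent → Marlow: 30% × 40% × 53% = 6.36%.
Via Ironvale → Marlow: 70% × 60% × 53% = 22.26%.
Direct stake: 40% = 40%.
Total: 6.36% + 22.26% + 40% = 68.62%.

68.62%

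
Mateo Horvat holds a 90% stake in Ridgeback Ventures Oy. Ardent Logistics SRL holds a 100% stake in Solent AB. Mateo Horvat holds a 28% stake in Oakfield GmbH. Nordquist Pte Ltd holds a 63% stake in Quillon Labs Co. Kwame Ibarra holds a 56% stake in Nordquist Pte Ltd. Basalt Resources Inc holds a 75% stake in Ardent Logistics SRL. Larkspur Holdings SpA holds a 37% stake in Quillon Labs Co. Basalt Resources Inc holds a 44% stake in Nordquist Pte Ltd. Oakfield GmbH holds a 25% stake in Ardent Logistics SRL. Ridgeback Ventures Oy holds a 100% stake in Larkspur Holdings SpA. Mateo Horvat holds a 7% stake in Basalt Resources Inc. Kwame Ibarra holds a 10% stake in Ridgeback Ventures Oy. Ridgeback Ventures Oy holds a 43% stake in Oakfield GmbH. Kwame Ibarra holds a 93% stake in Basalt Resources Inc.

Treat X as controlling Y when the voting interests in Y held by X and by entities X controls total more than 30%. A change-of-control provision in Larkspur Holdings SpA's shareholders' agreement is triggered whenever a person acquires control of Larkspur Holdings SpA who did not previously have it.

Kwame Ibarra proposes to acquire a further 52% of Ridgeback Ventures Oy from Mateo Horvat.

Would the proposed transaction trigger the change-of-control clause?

Yes

The purchase adds only to Kwame's holdings (Mateo's stake shrinks), so Kwame is the only person who could newly come to control Larkspur.
Kwame holds 93% of Basalt, so Kwame controls Basalt.
Kwame and Basalt together hold 56% + 44% = 100% of Nordquist, so Kwame controls Nordquist.
Basalt holds 75% of Ardent, so Kwame controls Ardent.
Ardent holds 100% of Solent, so Kwame controls Solent.
Nordquist holds 63% of Quillon, so Kwame controls Quillon.
Neither Kwame nor any entity Kwame controls holds any voting interest in Larkspur.
So before the transaction, Kwame does not control Larkspur.
After the purchase, Kwame's direct stake in Ridgeback rises to 10% + 52% = 62%, and Mateo's stake falls to 38%.
Kwame holds 62% of Ridgeback, so Kwame controls Ridgeback.
Ridgeback holds 100% of Larkspur, so Kwame controls Larkspur.
Kwame did not control Larkspur before and does after, so the clause is triggered.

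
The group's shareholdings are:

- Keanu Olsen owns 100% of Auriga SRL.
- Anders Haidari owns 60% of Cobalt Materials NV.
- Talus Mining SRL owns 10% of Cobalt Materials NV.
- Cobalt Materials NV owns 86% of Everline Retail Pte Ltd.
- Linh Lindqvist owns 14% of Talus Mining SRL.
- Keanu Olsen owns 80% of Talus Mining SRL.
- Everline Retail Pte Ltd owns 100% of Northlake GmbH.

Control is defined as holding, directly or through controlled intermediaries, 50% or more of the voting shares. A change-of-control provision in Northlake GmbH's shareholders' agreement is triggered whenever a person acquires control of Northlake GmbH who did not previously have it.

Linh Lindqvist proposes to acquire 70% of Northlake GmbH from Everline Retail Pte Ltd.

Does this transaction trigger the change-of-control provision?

Yes

The purchase adds only to Linh's holdings (Everline's stake shrinks), so Linh is the only person who could newly come to control Northlake.
Linh's largest direct stake is 14% in Talus, which does not meet the threshold, so Linh controls no company.
Neither Linh nor any entity Linh controls holds any voting interest in Northlake.
So before the transaction, Linh does not control Northlake.
After the purchase, Linh holds 70% of Northlake directly, and Everline's stake falls to 30%.
Linh holds 70% of Northlake, so Linh controls Northlake.
Linh did not control Northlake before and does after, so the clause is triggered.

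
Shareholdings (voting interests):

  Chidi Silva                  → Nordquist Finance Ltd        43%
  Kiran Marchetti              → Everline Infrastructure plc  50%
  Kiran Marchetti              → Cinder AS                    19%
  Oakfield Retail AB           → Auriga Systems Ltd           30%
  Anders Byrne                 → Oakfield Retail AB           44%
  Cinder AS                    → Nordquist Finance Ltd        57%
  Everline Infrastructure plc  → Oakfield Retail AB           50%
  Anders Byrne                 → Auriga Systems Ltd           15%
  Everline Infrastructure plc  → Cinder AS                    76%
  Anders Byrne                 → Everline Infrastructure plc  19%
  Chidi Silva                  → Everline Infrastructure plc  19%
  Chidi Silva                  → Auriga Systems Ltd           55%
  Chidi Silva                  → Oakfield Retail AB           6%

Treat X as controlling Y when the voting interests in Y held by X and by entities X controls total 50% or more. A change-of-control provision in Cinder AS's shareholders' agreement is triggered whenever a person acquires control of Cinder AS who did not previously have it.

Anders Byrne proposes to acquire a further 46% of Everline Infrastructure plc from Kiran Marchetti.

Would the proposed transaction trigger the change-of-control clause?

Yes

The purchase adds only to Anders's holdings (Kiran's stake shrinks), so Anders is the only person who could newly come to control Cinder.
Anders's largest direct stake is 44% in Oakfield, which does not meet the threshold, so Anders controls no company.
Neither Anders nor any entity Anders controls holds any voting interest in Cinder.
So before the transaction, Anders does not control Cinder.
After the purchase, Anders's direct stake in Everline rises to 19% + 46% = 65%, and Kiran's stake falls to 4%.
Anders holds 65% of Everline, so Anders controls Everline.
Everline holds 76% of Cinder, so Anders controls Cinder.
Anders did not control Cinder before and does after, so the clause is triggered.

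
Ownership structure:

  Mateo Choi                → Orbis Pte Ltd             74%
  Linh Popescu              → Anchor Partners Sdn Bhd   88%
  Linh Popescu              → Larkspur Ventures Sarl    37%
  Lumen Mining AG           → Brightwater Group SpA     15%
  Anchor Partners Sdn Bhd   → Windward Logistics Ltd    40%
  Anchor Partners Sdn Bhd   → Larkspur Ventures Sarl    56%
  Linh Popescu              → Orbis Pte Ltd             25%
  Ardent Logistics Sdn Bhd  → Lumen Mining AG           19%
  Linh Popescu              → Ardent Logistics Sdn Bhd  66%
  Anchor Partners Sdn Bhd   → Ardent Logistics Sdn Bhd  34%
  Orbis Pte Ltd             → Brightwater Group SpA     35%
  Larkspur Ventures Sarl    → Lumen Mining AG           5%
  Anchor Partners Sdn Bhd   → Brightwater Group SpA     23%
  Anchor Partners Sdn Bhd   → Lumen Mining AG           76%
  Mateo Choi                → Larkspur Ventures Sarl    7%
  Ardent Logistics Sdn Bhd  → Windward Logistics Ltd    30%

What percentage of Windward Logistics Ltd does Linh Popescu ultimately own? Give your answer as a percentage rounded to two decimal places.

Linh reaches Windward along 3 paths.
Via Anchor: 88% × 40% = 35.2%.
Via Anchor → Ardent: 88% × 34% × 30% = 8.976%.
Via Ardent: 66% × 30% = 19.8%.
Total: 35.2% + 8.976% + 19.8% = 63.976%.
Rounded: 63.98%.

63.98%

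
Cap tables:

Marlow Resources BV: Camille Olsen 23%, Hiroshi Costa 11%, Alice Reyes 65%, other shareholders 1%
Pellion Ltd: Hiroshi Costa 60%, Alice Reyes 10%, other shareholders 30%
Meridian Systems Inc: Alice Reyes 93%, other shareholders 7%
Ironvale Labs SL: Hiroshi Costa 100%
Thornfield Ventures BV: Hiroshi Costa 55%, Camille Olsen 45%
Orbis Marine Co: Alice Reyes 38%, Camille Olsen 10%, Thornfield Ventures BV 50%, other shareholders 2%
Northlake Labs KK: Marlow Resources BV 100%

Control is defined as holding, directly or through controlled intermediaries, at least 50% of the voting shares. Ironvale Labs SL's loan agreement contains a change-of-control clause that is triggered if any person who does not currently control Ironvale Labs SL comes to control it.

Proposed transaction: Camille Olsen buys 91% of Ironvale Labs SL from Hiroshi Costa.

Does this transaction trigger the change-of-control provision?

The purchase adds only to Camille's holdings (Hiroshi's stake shrinks), so Camille is the only person who could newly come to control Ironvale.
Camille's largest direct stake is 45% in Thornfield, which does not meet the threshold, so Camille controls no company.
Neither Camille nor any entity Camille controls holds any voting interest in Ironvale.
So before the transaction, Camille does not control Ironvale.
After the purchase, Camille holds 91% of Ironvale directly, and Hiroshi's stake falls to 9%.
Camille holds 91% of Ironvale, so Camille controls Ironvale.
Camille did not control Ironvale before and does after, so the clause is triggered.

Yes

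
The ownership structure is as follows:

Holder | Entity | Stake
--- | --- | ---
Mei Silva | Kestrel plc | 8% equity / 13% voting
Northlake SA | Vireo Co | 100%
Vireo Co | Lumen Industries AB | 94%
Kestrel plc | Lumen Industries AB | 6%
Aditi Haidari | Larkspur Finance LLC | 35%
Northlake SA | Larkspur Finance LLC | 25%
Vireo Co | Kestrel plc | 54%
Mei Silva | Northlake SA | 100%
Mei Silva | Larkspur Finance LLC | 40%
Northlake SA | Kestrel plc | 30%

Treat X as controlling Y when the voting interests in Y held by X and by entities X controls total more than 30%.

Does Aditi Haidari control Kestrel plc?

No

Aditi holds 35% of Larkspur, so Aditi controls Larkspur.
Neither Aditi nor any entity Aditi controls holds any voting interest in Kestrel.
So Aditi does not control Kestrel.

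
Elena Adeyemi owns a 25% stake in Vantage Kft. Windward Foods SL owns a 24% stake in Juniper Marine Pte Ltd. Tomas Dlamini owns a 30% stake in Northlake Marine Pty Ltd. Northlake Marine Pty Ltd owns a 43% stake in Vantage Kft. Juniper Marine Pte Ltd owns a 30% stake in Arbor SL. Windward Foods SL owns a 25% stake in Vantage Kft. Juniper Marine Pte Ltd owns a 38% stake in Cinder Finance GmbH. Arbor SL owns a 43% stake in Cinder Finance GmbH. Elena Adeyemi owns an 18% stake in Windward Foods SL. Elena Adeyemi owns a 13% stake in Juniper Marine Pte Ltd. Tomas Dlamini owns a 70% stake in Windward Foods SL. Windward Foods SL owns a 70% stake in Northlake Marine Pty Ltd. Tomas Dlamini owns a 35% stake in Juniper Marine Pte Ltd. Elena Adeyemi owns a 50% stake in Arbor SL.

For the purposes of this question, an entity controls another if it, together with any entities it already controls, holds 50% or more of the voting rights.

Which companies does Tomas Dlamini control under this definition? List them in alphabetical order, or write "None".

Juniper Marine Pte Ltd, Northlake Marine Pty Ltd, Vantage Kft, Windward Foods SL

Tomas holds 70% of Windward, so Tomas controls Windward.
Windward and Tomas together hold 70% + 30% = 100% of Northlake, so Tomas controls Northlake.
Windward and Tomas together hold 24% + 35% = 59% of Juniper, so Tomas controls Juniper.
Windward and Northlake together hold 25% + 43% = 68% of Vantage, so Tomas controls Vantage.
No other company's threshold is met.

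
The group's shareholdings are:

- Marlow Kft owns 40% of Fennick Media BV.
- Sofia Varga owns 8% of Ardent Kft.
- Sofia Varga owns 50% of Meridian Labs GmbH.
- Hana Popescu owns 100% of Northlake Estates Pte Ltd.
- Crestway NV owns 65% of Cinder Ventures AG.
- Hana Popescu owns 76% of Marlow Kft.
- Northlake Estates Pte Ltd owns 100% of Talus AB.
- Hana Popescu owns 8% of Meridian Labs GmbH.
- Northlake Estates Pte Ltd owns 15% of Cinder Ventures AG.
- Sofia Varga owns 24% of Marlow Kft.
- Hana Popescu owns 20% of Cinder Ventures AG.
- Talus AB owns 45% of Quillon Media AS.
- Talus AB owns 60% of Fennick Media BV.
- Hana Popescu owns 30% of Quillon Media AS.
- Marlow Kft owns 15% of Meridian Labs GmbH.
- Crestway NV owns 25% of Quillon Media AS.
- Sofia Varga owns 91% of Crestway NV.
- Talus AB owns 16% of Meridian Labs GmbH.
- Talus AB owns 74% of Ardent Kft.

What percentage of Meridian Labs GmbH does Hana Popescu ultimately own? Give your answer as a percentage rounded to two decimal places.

35.40%

Hana reaches Meridian along 3 paths.
Direct stake: 8% = 8%.
Via Marlow: 76% × 15% = 11.4%.
Via Northlake → Talus: 100% × 100% × 16% = 16%.
Total: 8% + 11.4% + 16% = 35.4%.
Rounded: 35.40%.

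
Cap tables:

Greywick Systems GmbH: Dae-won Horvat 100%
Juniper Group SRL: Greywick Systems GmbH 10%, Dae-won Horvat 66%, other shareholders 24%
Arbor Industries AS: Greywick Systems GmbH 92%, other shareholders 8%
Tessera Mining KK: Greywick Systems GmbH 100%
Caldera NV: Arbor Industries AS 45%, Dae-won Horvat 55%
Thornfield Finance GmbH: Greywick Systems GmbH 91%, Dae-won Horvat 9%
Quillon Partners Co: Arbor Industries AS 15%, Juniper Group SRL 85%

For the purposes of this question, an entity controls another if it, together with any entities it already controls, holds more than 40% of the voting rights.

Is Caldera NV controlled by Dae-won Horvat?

Yes

Dae-won holds 100% of Greywick, so Dae-won controls Greywick.
Greywick holds 92% of Arbor, so Dae-won controls Arbor.
Arbor and Dae-won together hold 45% + 55% = 100% of Caldera, so Dae-won controls Caldera.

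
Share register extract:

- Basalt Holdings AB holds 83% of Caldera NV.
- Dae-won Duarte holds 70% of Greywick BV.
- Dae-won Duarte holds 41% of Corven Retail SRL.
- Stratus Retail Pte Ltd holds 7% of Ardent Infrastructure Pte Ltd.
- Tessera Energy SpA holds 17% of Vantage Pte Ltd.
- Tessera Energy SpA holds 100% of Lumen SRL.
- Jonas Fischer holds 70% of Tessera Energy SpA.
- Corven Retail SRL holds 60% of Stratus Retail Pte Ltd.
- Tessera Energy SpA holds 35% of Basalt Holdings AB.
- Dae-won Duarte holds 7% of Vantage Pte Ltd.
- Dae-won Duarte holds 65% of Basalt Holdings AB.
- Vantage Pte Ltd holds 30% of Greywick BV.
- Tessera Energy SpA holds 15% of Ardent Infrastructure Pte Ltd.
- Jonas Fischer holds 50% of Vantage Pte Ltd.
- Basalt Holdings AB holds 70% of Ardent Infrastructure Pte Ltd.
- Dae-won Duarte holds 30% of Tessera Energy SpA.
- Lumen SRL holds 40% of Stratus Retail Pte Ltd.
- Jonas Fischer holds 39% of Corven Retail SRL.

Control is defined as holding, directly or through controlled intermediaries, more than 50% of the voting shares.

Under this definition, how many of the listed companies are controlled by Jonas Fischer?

3

Jonas holds 70% of Tessera, so Jonas controls Tessera.
Tessera and Jonas together hold 17% + 50% = 67% of Vantage, so Jonas controls Vantage.
Tessera holds 100% of Lumen, so Jonas controls Lumen.
No other company's threshold is met.
Jonas controls 3 companies.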